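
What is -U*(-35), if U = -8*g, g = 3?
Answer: -840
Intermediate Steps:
U = -24 (U = -8*3 = -24)
-U*(-35) = -1*(-24)*(-35) = 24*(-35) = -840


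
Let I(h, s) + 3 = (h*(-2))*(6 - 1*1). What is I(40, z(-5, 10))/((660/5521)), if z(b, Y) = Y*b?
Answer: -2224963/660 ≈ -3371.2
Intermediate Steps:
I(h, s) = -3 - 10*h (I(h, s) = -3 + (h*(-2))*(6 - 1*1) = -3 + (-2*h)*(6 - 1) = -3 - 2*h*5 = -3 - 10*h)
I(40, z(-5, 10))/((660/5521)) = (-3 - 10*40)/((660/5521)) = (-3 - 400)/((660*(1/5521))) = -403/660/5521 = -403*5521/660 = -2224963/660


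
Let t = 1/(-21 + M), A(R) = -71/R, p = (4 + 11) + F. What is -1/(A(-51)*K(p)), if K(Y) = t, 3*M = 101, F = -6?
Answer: -646/71 ≈ -9.0986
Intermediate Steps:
p = 9 (p = (4 + 11) - 6 = 15 - 6 = 9)
M = 101/3 (M = (⅓)*101 = 101/3 ≈ 33.667)
t = 3/38 (t = 1/(-21 + 101/3) = 1/(38/3) = 3/38 ≈ 0.078947)
K(Y) = 3/38
-1/(A(-51)*K(p)) = -1/(((-71/(-51)))*3/38) = -38/(((-71*(-1/51)))*3) = -38/(71/51*3) = -51*38/(71*3) = -1*646/71 = -646/71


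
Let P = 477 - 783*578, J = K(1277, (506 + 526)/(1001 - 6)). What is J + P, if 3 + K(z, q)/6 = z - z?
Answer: -452115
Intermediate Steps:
K(z, q) = -18 (K(z, q) = -18 + 6*(z - z) = -18 + 6*0 = -18 + 0 = -18)
J = -18
P = -452097 (P = 477 - 452574 = -452097)
J + P = -18 - 452097 = -452115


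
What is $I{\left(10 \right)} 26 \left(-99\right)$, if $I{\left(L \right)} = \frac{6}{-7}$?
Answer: $\frac{15444}{7} \approx 2206.3$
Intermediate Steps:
$I{\left(L \right)} = - \frac{6}{7}$ ($I{\left(L \right)} = 6 \left(- \frac{1}{7}\right) = - \frac{6}{7}$)
$I{\left(10 \right)} 26 \left(-99\right) = \left(- \frac{6}{7}\right) 26 \left(-99\right) = \left(- \frac{156}{7}\right) \left(-99\right) = \frac{15444}{7}$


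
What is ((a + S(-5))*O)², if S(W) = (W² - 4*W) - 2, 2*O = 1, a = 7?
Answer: 625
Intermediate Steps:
O = ½ (O = (½)*1 = ½ ≈ 0.50000)
S(W) = -2 + W² - 4*W
((a + S(-5))*O)² = ((7 + (-2 + (-5)² - 4*(-5)))*(½))² = ((7 + (-2 + 25 + 20))*(½))² = ((7 + 43)*(½))² = (50*(½))² = 25² = 625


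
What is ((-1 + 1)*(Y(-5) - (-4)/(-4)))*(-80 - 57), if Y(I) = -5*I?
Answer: 0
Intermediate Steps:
((-1 + 1)*(Y(-5) - (-4)/(-4)))*(-80 - 57) = ((-1 + 1)*(-5*(-5) - (-4)/(-4)))*(-80 - 57) = (0*(25 - (-4)*(-1)/4))*(-137) = (0*(25 - 1*1))*(-137) = (0*(25 - 1))*(-137) = (0*24)*(-137) = 0*(-137) = 0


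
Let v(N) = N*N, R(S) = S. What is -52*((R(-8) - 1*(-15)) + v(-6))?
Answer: -2236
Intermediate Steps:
v(N) = N²
-52*((R(-8) - 1*(-15)) + v(-6)) = -52*((-8 - 1*(-15)) + (-6)²) = -52*((-8 + 15) + 36) = -52*(7 + 36) = -52*43 = -2236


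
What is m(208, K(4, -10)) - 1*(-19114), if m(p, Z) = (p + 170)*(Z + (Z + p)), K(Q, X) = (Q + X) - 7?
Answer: 87910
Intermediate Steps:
K(Q, X) = -7 + Q + X
m(p, Z) = (170 + p)*(p + 2*Z)
m(208, K(4, -10)) - 1*(-19114) = (208² + 170*208 + 340*(-7 + 4 - 10) + 2*(-7 + 4 - 10)*208) - 1*(-19114) = (43264 + 35360 + 340*(-13) + 2*(-13)*208) + 19114 = (43264 + 35360 - 4420 - 5408) + 19114 = 68796 + 19114 = 87910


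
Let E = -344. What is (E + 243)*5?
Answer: -505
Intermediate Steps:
(E + 243)*5 = (-344 + 243)*5 = -101*5 = -505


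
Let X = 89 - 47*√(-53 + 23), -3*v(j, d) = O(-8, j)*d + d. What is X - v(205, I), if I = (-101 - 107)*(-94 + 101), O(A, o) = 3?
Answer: -5557/3 - 47*I*√30 ≈ -1852.3 - 257.43*I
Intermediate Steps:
I = -1456 (I = -208*7 = -1456)
v(j, d) = -4*d/3 (v(j, d) = -(3*d + d)/3 = -4*d/3)
X = 89 - 47*I*√30 ≈ 89.0 - 257.43*I
X - v(205, I) = (89 - 47*I*√30) - (-4)*(-1456)/3 = (89 - 47*I*√30) - 1*5824/3 = (89 - 47*I*√30) - 5824/3 = -5557/3 - 47*I*√30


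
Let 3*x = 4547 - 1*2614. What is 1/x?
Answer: 3/1933 ≈ 0.0015520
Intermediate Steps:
x = 1933/3 (x = (4547 - 1*2614)/3 = (4547 - 2614)/3 = (1/3)*1933 = 1933/3 ≈ 644.33)
1/x = 1/(1933/3) = 3/1933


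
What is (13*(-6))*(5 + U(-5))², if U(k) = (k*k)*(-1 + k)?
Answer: -1639950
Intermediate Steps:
U(k) = k²*(-1 + k)
(13*(-6))*(5 + U(-5))² = (13*(-6))*(5 + (-5)²*(-1 - 5))² = -78*(5 + 25*(-6))² = -78*(5 - 150)² = -78*(-145)² = -78*21025 = -1639950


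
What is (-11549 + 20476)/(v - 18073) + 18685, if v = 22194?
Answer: 77009812/4121 ≈ 18687.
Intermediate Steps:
(-11549 + 20476)/(v - 18073) + 18685 = (-11549 + 20476)/(22194 - 18073) + 18685 = 8927/4121 + 18685 = 77009812/4121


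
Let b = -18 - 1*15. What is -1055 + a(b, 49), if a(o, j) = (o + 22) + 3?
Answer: -1063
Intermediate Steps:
b = -33 (b = -18 - 15 = -33)
a(o, j) = 25 + o (a(o, j) = (22 + o) + 3 = 25 + o)
-1055 + a(b, 49) = -1055 + (25 - 33) = -1055 - 8 = -1063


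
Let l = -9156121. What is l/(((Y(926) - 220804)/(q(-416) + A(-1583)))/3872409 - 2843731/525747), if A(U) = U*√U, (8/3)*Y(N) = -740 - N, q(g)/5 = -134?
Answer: 482600076439246150093407684484462791125272/285093667834641634192780470105039011 - 2035717416817782712291132601802940*I*√1583/285093667834641634192780470105039011 ≈ 1.6928e+6 - 0.2841*I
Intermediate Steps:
q(g) = -670 (q(g) = 5*(-134) = -670)
Y(N) = -555/2 - 3*N/8 (Y(N) = 3*(-740 - N)/8 = -555/2 - 3*N/8)
A(U) = U^(3/2)
l/(((Y(926) - 220804)/(q(-416) + A(-1583)))/3872409 - 2843731/525747) = -9156121/((((-555/2 - 3/8*926) - 220804)/(-670 + (-1583)^(3/2)))/3872409 - 2843731/525747) = -9156121/((((-555/2 - 1389/4) - 220804)/(-670 - 1583*I*√1583))*(1/3872409) - 2843731*1/525747) = -9156121/(((-2499/4 - 220804)/(-670 - 1583*I*√1583))*(1/3872409) - 2843731/525747) = -9156121/(-885715/(4*(-670 - 1583*I*√1583))*(1/3872409) - 2843731/525747) = -9156121/(-885715/(15489636*(-670 - 1583*I*√1583)) - 2843731/525747) = -9156121/(-2843731/525747 - 885715/(15489636*(-670 - 1583*I*√1583)))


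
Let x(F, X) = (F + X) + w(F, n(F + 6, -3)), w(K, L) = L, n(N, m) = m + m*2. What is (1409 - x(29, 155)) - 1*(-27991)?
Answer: 29225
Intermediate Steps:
n(N, m) = 3*m (n(N, m) = m + 2*m = 3*m)
x(F, X) = -9 + F + X (x(F, X) = (F + X) + 3*(-3) = (F + X) - 9 = -9 + F + X)
(1409 - x(29, 155)) - 1*(-27991) = (1409 - (-9 + 29 + 155)) - 1*(-27991) = (1409 - 1*175) + 27991 = (1409 - 175) + 27991 = 1234 + 27991 = 29225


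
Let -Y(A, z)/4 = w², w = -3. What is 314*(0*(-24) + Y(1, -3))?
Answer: -11304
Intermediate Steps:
Y(A, z) = -36 (Y(A, z) = -4*(-3)² = -4*9 = -36)
314*(0*(-24) + Y(1, -3)) = 314*(0*(-24) - 36) = 314*(0 - 36) = 314*(-36) = -11304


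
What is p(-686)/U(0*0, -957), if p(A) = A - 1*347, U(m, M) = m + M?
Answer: 1033/957 ≈ 1.0794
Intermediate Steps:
U(m, M) = M + m
p(A) = -347 + A (p(A) = A - 347 = -347 + A)
p(-686)/U(0*0, -957) = (-347 - 686)/(-957 + 0*0) = -1033/(-957 + 0) = -1033/(-957) = -1033*(-1/957) = 1033/957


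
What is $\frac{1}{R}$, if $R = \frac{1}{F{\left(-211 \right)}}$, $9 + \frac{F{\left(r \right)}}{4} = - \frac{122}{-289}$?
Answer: $- \frac{9916}{289} \approx -34.311$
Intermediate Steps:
$F{\left(r \right)} = - \frac{9916}{289}$ ($F{\left(r \right)} = -36 + 4 \left(- \frac{122}{-289}\right) = -36 + 4 \left(\left(-122\right) \left(- \frac{1}{289}\right)\right) = -36 + 4 \cdot \frac{122}{289} = -36 + \frac{488}{289} = - \frac{9916}{289}$)
$R = - \frac{289}{9916}$ ($R = \frac{1}{- \frac{9916}{289}} = - \frac{289}{9916} \approx -0.029145$)
$\frac{1}{R} = \frac{1}{- \frac{289}{9916}} = - \frac{9916}{289}$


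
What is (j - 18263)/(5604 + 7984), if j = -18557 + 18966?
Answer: -113/86 ≈ -1.3140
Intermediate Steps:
j = 409
(j - 18263)/(5604 + 7984) = (409 - 18263)/(5604 + 7984) = -17854/13588 = -17854*1/13588 = -113/86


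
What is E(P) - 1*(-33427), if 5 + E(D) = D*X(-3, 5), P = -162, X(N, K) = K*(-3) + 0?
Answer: 35852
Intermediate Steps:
X(N, K) = -3*K (X(N, K) = -3*K + 0 = -3*K)
E(D) = -5 - 15*D (E(D) = -5 + D*(-3*5) = -5 + D*(-15) = -5 - 15*D)
E(P) - 1*(-33427) = (-5 - 15*(-162)) - 1*(-33427) = (-5 + 2430) + 33427 = 2425 + 33427 = 35852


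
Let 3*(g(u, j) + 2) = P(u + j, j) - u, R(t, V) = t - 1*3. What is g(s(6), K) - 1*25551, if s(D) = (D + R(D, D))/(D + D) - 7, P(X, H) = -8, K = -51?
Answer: -306643/12 ≈ -25554.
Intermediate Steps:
R(t, V) = -3 + t (R(t, V) = t - 3 = -3 + t)
s(D) = -7 + (-3 + 2*D)/(2*D) (s(D) = (D + (-3 + D))/(D + D) - 7 = (-3 + 2*D)/((2*D)) - 7 = (-3 + 2*D)*(1/(2*D)) - 7 = (-3 + 2*D)/(2*D) - 7 = -7 + (-3 + 2*D)/(2*D))
g(u, j) = -14/3 - u/3 (g(u, j) = -2 + (-8 - u)/3 = -2 + (-8/3 - u/3) = -14/3 - u/3)
g(s(6), K) - 1*25551 = (-14/3 - (-6 - 3/2/6)/3) - 1*25551 = (-14/3 - (-6 - 3/2*⅙)/3) - 25551 = (-14/3 - (-6 - ¼)/3) - 25551 = (-14/3 - ⅓*(-25/4)) - 25551 = (-14/3 + 25/12) - 25551 = -31/12 - 25551 = -306643/12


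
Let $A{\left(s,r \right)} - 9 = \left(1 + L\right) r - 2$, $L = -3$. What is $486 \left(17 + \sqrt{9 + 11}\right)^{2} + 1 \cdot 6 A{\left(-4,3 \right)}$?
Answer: $150180 + 33048 \sqrt{5} \approx 2.2408 \cdot 10^{5}$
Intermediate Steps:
$A{\left(s,r \right)} = 7 - 2 r$ ($A{\left(s,r \right)} = 9 + \left(\left(1 - 3\right) r - 2\right) = 9 - \left(2 + 2 r\right) = 7 - 2 r$)
$486 \left(17 + \sqrt{9 + 11}\right)^{2} + 1 \cdot 6 A{\left(-4,3 \right)} = 486 \left(17 + \sqrt{9 + 11}\right)^{2} + 1 \cdot 6 \left(7 - 6\right) = 486 \left(17 + \sqrt{20}\right)^{2} + 6 \left(7 - 6\right) = 486 \left(17 + 2 \sqrt{5}\right)^{2} + 6 \cdot 1 = 486 \left(17 + 2 \sqrt{5}\right)^{2} + 6 = 6 + 486 \left(17 + 2 \sqrt{5}\right)^{2}$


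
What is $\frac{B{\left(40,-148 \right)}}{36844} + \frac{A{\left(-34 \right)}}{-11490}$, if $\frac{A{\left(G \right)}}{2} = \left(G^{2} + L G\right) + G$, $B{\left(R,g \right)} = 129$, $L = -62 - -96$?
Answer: $\frac{1993801}{211668780} \approx 0.0094194$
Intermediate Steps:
$L = 34$ ($L = -62 + 96 = 34$)
$A{\left(G \right)} = 2 G^{2} + 70 G$ ($A{\left(G \right)} = 2 \left(\left(G^{2} + 34 G\right) + G\right) = 2 \left(G^{2} + 35 G\right) = 2 G^{2} + 70 G$)
$\frac{B{\left(40,-148 \right)}}{36844} + \frac{A{\left(-34 \right)}}{-11490} = \frac{129}{36844} + \frac{2 \left(-34\right) \left(35 - 34\right)}{-11490} = 129 \cdot \frac{1}{36844} + 2 \left(-34\right) 1 \left(- \frac{1}{11490}\right) = \frac{129}{36844} - - \frac{34}{5745} = \frac{129}{36844} + \frac{34}{5745} = \frac{1993801}{211668780}$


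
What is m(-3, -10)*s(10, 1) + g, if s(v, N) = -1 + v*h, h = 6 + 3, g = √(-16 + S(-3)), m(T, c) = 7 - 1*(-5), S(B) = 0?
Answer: 1068 + 4*I ≈ 1068.0 + 4.0*I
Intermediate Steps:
m(T, c) = 12 (m(T, c) = 7 + 5 = 12)
g = 4*I (g = √(-16 + 0) = √(-16) = 4*I ≈ 4.0*I)
h = 9
s(v, N) = -1 + 9*v (s(v, N) = -1 + v*9 = -1 + 9*v)
m(-3, -10)*s(10, 1) + g = 12*(-1 + 9*10) + 4*I = 12*(-1 + 90) + 4*I = 12*89 + 4*I = 1068 + 4*I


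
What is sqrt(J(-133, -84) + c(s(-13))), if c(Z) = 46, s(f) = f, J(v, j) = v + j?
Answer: 3*I*sqrt(19) ≈ 13.077*I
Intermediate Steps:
J(v, j) = j + v
sqrt(J(-133, -84) + c(s(-13))) = sqrt((-84 - 133) + 46) = sqrt(-217 + 46) = sqrt(-171) = 3*I*sqrt(19)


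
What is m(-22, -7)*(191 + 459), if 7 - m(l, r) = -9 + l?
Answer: 24700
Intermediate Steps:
m(l, r) = 16 - l (m(l, r) = 7 - (-9 + l) = 7 + (9 - l) = 16 - l)
m(-22, -7)*(191 + 459) = (16 - 1*(-22))*(191 + 459) = (16 + 22)*650 = 38*650 = 24700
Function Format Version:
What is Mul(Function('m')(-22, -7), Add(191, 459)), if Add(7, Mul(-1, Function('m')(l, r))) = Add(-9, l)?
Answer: 24700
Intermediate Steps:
Function('m')(l, r) = Add(16, Mul(-1, l)) (Function('m')(l, r) = Add(7, Mul(-1, Add(-9, l))) = Add(7, Add(9, Mul(-1, l))) = Add(16, Mul(-1, l)))
Mul(Function('m')(-22, -7), Add(191, 459)) = Mul(Add(16, Mul(-1, -22)), Add(191, 459)) = Mul(Add(16, 22), 650) = Mul(38, 650) = 24700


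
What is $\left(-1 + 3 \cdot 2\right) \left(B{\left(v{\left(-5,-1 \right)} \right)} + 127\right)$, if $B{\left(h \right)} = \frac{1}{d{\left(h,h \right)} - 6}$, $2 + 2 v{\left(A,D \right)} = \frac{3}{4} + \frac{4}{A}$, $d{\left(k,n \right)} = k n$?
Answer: $\frac{5020565}{7919} \approx 633.99$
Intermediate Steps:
$v{\left(A,D \right)} = - \frac{5}{8} + \frac{2}{A}$ ($v{\left(A,D \right)} = -1 + \frac{\frac{3}{4} + \frac{4}{A}}{2} = -1 + \left(\frac{3}{8} + \frac{2}{A}\right) = - \frac{5}{8} + \frac{2}{A}$)
$B{\left(h \right)} = \frac{1}{-6 + h^{2}}$ ($B{\left(h \right)} = \frac{1}{h h - 6} = \frac{1}{h^{2} - 6} = \frac{1}{-6 + h^{2}}$)
$\left(-1 + 3 \cdot 2\right) \left(B{\left(v{\left(-5,-1 \right)} \right)} + 127\right) = \left(-1 + 3 \cdot 2\right) \left(\frac{1}{-6 + \left(- \frac{5}{8} + \frac{2}{-5}\right)^{2}} + 127\right) = \left(-1 + 6\right) \left(\frac{1}{-6 + \left(- \frac{5}{8} + 2 \left(- \frac{1}{5}\right)\right)^{2}} + 127\right) = 5 \left(\frac{1}{-6 + \left(- \frac{5}{8} - \frac{2}{5}\right)^{2}} + 127\right) = 5 \left(\frac{1}{-6 + \left(- \frac{41}{40}\right)^{2}} + 127\right) = 5 \left(\frac{1}{-6 + \frac{1681}{1600}} + 127\right) = 5 \left(\frac{1}{- \frac{7919}{1600}} + 127\right) = 5 \left(- \frac{1600}{7919} + 127\right) = 5 \cdot \frac{1004113}{7919} = \frac{5020565}{7919}$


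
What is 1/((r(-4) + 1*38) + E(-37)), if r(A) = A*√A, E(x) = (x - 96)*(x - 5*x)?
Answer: -9823/192982690 + 2*I/96491345 ≈ -5.0901e-5 + 2.0727e-8*I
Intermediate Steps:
E(x) = -4*x*(-96 + x) (E(x) = (-96 + x)*(-4*x) = -4*x*(-96 + x))
r(A) = A^(3/2)
1/((r(-4) + 1*38) + E(-37)) = 1/(((-4)^(3/2) + 1*38) + 4*(-37)*(96 - 1*(-37))) = 1/((-8*I + 38) + 4*(-37)*(96 + 37)) = 1/((38 - 8*I) + 4*(-37)*133) = 1/((38 - 8*I) - 19684) = 1/(-19646 - 8*I) = (-19646 + 8*I)/385965380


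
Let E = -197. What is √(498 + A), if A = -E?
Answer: √695 ≈ 26.363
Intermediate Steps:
A = 197 (A = -1*(-197) = 197)
√(498 + A) = √(498 + 197) = √695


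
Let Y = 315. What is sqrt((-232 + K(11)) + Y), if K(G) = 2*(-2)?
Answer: sqrt(79) ≈ 8.8882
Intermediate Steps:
K(G) = -4
sqrt((-232 + K(11)) + Y) = sqrt((-232 - 4) + 315) = sqrt(-236 + 315) = sqrt(79)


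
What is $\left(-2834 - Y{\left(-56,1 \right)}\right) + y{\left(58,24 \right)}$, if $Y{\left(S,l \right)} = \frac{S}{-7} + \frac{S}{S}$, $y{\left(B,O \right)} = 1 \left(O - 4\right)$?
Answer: $-2823$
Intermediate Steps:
$y{\left(B,O \right)} = -4 + O$ ($y{\left(B,O \right)} = 1 \left(-4 + O\right) = -4 + O$)
$Y{\left(S,l \right)} = 1 - \frac{S}{7}$ ($Y{\left(S,l \right)} = S \left(- \frac{1}{7}\right) + 1 = - \frac{S}{7} + 1 = 1 - \frac{S}{7}$)
$\left(-2834 - Y{\left(-56,1 \right)}\right) + y{\left(58,24 \right)} = \left(-2834 - \left(1 - -8\right)\right) + \left(-4 + 24\right) = \left(-2834 - \left(1 + 8\right)\right) + 20 = \left(-2834 - 9\right) + 20 = -2843 + 20 = -2823$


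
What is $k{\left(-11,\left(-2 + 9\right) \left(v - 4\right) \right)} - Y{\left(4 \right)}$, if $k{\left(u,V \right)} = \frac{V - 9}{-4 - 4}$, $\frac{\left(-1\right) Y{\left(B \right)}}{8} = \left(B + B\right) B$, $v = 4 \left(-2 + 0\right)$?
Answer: $\frac{2141}{8} \approx 267.63$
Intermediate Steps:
$v = -8$ ($v = 4 \left(-2\right) = -8$)
$Y{\left(B \right)} = - 16 B^{2}$ ($Y{\left(B \right)} = - 8 \left(B + B\right) B = - 8 \cdot 2 B B = - 8 \cdot 2 B^{2} = - 16 B^{2}$)
$k{\left(u,V \right)} = \frac{9}{8} - \frac{V}{8}$ ($k{\left(u,V \right)} = \frac{-9 + V}{-8} = \left(-9 + V\right) \left(- \frac{1}{8}\right) = \frac{9}{8} - \frac{V}{8}$)
$k{\left(-11,\left(-2 + 9\right) \left(v - 4\right) \right)} - Y{\left(4 \right)} = \left(\frac{9}{8} - \frac{\left(-2 + 9\right) \left(-8 - 4\right)}{8}\right) - - 16 \cdot 4^{2} = \left(\frac{9}{8} - \frac{7 \left(-12\right)}{8}\right) - \left(-16\right) 16 = \left(\frac{9}{8} - - \frac{21}{2}\right) - -256 = \left(\frac{9}{8} + \frac{21}{2}\right) + 256 = \frac{93}{8} + 256 = \frac{2141}{8}$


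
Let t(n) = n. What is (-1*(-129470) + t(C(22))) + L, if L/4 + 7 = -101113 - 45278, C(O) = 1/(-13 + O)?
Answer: -4105097/9 ≈ -4.5612e+5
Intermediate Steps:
L = -585592 (L = -28 + 4*(-101113 - 45278) = -28 + 4*(-146391) = -28 - 585564 = -585592)
(-1*(-129470) + t(C(22))) + L = (-1*(-129470) + 1/(-13 + 22)) - 585592 = (129470 + 1/9) - 585592 = (129470 + ⅑) - 585592 = 1165231/9 - 585592 = -4105097/9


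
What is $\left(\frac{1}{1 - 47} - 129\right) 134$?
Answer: $- \frac{397645}{23} \approx -17289.0$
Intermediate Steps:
$\left(\frac{1}{1 - 47} - 129\right) 134 = \left(\frac{1}{-46} - 129\right) 134 = \left(- \frac{1}{46} - 129\right) 134 = \left(- \frac{5935}{46}\right) 134 = - \frac{397645}{23}$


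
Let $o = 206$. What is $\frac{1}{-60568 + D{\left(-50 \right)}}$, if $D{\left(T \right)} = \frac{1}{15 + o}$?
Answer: $- \frac{221}{13385527} \approx -1.651 \cdot 10^{-5}$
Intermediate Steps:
$D{\left(T \right)} = \frac{1}{221}$ ($D{\left(T \right)} = \frac{1}{15 + 206} = \frac{1}{221}$)
$\frac{1}{-60568 + D{\left(-50 \right)}} = \frac{1}{-60568 + \frac{1}{221}} = \frac{1}{- \frac{13385527}{221}} = - \frac{221}{13385527}$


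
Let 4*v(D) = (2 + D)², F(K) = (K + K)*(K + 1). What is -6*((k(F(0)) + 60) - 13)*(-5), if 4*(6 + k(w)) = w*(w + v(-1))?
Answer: 1230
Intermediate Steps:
F(K) = 2*K*(1 + K) (F(K) = (2*K)*(1 + K) = 2*K*(1 + K))
v(D) = (2 + D)²/4
k(w) = -6 + w*(¼ + w)/4 (k(w) = -6 + (w*(w + (2 - 1)²/4))/4 = -6 + (w*(w + (¼)*1²))/4 = -6 + (w*(w + (¼)*1))/4 = -6 + (w*(w + ¼))/4 = -6 + (w*(¼ + w))/4 = -6 + w*(¼ + w)/4)
-6*((k(F(0)) + 60) - 13)*(-5) = -6*(((-6 + (2*0*(1 + 0))²/4 + (2*0*(1 + 0))/16) + 60) - 13)*(-5) = -6*(((-6 + (2*0*1)²/4 + (2*0*1)/16) + 60) - 13)*(-5) = -6*(((-6 + (¼)*0² + (1/16)*0) + 60) - 13)*(-5) = -6*(((-6 + (¼)*0 + 0) + 60) - 13)*(-5) = -6*(((-6 + 0 + 0) + 60) - 13)*(-5) = -6*((-6 + 60) - 13)*(-5) = -6*(54 - 13)*(-5) = -246*(-5) = -6*(-205) = 1230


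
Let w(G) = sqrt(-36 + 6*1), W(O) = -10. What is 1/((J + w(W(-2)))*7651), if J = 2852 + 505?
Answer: 1119/28740927943 - I*sqrt(30)/86222783829 ≈ 3.8934e-8 - 6.3524e-11*I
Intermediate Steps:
w(G) = I*sqrt(30) (w(G) = sqrt(-36 + 6) = sqrt(-30) = I*sqrt(30))
J = 3357
1/((J + w(W(-2)))*7651) = 1/((3357 + I*sqrt(30))*7651) = (1/7651)/(3357 + I*sqrt(30)) = 1/(7651*(3357 + I*sqrt(30)))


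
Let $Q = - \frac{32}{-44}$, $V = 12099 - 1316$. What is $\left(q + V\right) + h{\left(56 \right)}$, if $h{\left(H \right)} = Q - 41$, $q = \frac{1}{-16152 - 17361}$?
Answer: $\frac{3960231199}{368643} \approx 10743.0$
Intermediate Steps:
$V = 10783$
$Q = \frac{8}{11}$ ($Q = \left(-32\right) \left(- \frac{1}{44}\right) = \frac{8}{11} \approx 0.72727$)
$q = - \frac{1}{33513}$ ($q = \frac{1}{-33513} = - \frac{1}{33513} \approx -2.9839 \cdot 10^{-5}$)
$h{\left(H \right)} = - \frac{443}{11}$ ($h{\left(H \right)} = \frac{8}{11} - 41 = - \frac{443}{11}$)
$\left(q + V\right) + h{\left(56 \right)} = \left(- \frac{1}{33513} + 10783\right) - \frac{443}{11} = \frac{361370678}{33513} - \frac{443}{11} = \frac{3960231199}{368643}$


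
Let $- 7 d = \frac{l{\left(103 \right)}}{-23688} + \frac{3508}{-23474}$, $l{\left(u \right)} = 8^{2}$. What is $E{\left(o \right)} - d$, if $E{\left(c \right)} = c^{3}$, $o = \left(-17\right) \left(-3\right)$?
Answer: $\frac{32270374772659}{243272799} \approx 1.3265 \cdot 10^{5}$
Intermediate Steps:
$l{\left(u \right)} = 64$
$o = 51$
$d = \frac{5287490}{243272799}$ ($d = - \frac{\frac{64}{-23688} + \frac{3508}{-23474}}{7} = - \frac{64 \left(- \frac{1}{23688}\right) + 3508 \left(- \frac{1}{23474}\right)}{7} = - \frac{- \frac{8}{2961} - \frac{1754}{11737}}{7} = \left(- \frac{1}{7}\right) \left(- \frac{5287490}{34753257}\right) = \frac{5287490}{243272799} \approx 0.021735$)
$E{\left(o \right)} - d = 51^{3} - \frac{5287490}{243272799} = 132651 - \frac{5287490}{243272799} = \frac{32270374772659}{243272799}$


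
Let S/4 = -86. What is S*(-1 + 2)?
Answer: -344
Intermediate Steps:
S = -344 (S = 4*(-86) = -344)
S*(-1 + 2) = -344*(-1 + 2) = -344*1 = -344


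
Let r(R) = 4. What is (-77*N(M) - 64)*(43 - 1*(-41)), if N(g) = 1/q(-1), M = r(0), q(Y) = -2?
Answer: -2142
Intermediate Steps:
M = 4
N(g) = -1/2 (N(g) = 1/(-2) = -1/2)
(-77*N(M) - 64)*(43 - 1*(-41)) = (-77*(-1/2) - 64)*(43 - 1*(-41)) = (77/2 - 64)*(43 + 41) = -51/2*84 = -2142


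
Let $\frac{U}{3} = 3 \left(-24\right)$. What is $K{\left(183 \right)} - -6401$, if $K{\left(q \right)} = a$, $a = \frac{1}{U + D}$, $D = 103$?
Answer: $\frac{723312}{113} \approx 6401.0$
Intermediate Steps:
$U = -216$ ($U = 3 \cdot 3 \left(-24\right) = 3 \left(-72\right) = -216$)
$a = - \frac{1}{113}$ ($a = \frac{1}{-216 + 103} = \frac{1}{-113} = - \frac{1}{113} \approx -0.0088496$)
$K{\left(q \right)} = - \frac{1}{113}$
$K{\left(183 \right)} - -6401 = - \frac{1}{113} - -6401 = - \frac{1}{113} + 6401 = \frac{723312}{113}$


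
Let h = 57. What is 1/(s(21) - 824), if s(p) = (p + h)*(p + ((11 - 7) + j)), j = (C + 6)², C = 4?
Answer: 1/8926 ≈ 0.00011203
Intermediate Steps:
j = 100 (j = (4 + 6)² = 10² = 100)
s(p) = (57 + p)*(104 + p) (s(p) = (p + 57)*(p + ((11 - 7) + 100)) = (57 + p)*(p + (4 + 100)) = (57 + p)*(p + 104) = (57 + p)*(104 + p))
1/(s(21) - 824) = 1/((5928 + 21² + 161*21) - 824) = 1/((5928 + 441 + 3381) - 824) = 1/(9750 - 824) = 1/8926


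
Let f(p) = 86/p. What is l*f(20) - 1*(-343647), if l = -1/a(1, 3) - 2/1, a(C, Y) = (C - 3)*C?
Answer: 6872811/20 ≈ 3.4364e+5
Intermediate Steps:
a(C, Y) = C*(-3 + C) (a(C, Y) = (-3 + C)*C = C*(-3 + C))
l = -3/2 (l = -1/(1*(-3 + 1)) - 2/1 = -1/(1*(-2)) - 2*1 = -1/(-2) - 2 = -1*(-½) - 2 = ½ - 2 = -3/2 ≈ -1.5000)
l*f(20) - 1*(-343647) = -129/20 - 1*(-343647) = -129/20 + 343647 = 6872811/20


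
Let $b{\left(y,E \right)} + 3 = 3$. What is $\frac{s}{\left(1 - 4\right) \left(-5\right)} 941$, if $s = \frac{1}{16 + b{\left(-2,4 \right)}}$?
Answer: $\frac{941}{240} \approx 3.9208$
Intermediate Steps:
$b{\left(y,E \right)} = 0$ ($b{\left(y,E \right)} = -3 + 3 = 0$)
$s = \frac{1}{16}$ ($s = \frac{1}{16 + 0} = \frac{1}{16} \approx 0.0625$)
$\frac{s}{\left(1 - 4\right) \left(-5\right)} 941 = \frac{1}{16 \left(1 - 4\right) \left(-5\right)} 941 = \frac{1}{16 \left(\left(-3\right) \left(-5\right)\right)} 941 = \frac{1}{16 \cdot 15} \cdot 941 = \frac{1}{16} \cdot \frac{1}{15} \cdot 941 = \frac{1}{240} \cdot 941 = \frac{941}{240}$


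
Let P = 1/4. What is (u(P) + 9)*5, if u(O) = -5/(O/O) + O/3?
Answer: 245/12 ≈ 20.417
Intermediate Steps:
P = ¼ (P = 1*(¼) = ¼ ≈ 0.25000)
u(O) = -5 + O/3 (u(O) = -5/1 + O*(⅓) = -5*1 + O/3 = -5 + O/3)
(u(P) + 9)*5 = ((-5 + (⅓)*(¼)) + 9)*5 = ((-5 + 1/12) + 9)*5 = (-59/12 + 9)*5 = (49/12)*5 = 245/12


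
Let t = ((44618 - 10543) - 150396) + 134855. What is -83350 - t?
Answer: -101884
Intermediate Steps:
t = 18534 (t = (34075 - 150396) + 134855 = -116321 + 134855 = 18534)
-83350 - t = -83350 - 1*18534 = -83350 - 18534 = -101884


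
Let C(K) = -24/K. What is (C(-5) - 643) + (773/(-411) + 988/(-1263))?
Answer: -554445866/865155 ≈ -640.86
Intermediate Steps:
(C(-5) - 643) + (773/(-411) + 988/(-1263)) = (-24/(-5) - 643) + (773/(-411) + 988/(-1263)) = (-24*(-⅕) - 643) + (773*(-1/411) + 988*(-1/1263)) = (24/5 - 643) + (-773/411 - 988/1263) = -3191/5 - 460789/173031 = -554445866/865155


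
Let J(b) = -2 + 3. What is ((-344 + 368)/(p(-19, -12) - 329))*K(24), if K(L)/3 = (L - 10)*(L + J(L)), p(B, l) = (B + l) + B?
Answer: -25200/379 ≈ -66.491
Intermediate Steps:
J(b) = 1
p(B, l) = l + 2*B
K(L) = 3*(1 + L)*(-10 + L) (K(L) = 3*((L - 10)*(L + 1)) = 3*((-10 + L)*(1 + L)) = 3*((1 + L)*(-10 + L)) = 3*(1 + L)*(-10 + L))
((-344 + 368)/(p(-19, -12) - 329))*K(24) = ((-344 + 368)/((-12 + 2*(-19)) - 329))*(-30 - 27*24 + 3*24²) = (24/((-12 - 38) - 329))*(-30 - 648 + 3*576) = (24/(-50 - 329))*(-30 - 648 + 1728) = (24/(-379))*1050 = (24*(-1/379))*1050 = -24/379*1050 = -25200/379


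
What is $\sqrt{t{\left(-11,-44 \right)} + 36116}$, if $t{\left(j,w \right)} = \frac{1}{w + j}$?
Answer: $\frac{\sqrt{109250845}}{55} \approx 190.04$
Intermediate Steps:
$t{\left(j,w \right)} = \frac{1}{j + w}$
$\sqrt{t{\left(-11,-44 \right)} + 36116} = \sqrt{\frac{1}{-11 - 44} + 36116} = \sqrt{\frac{1}{-55} + 36116} = \sqrt{- \frac{1}{55} + 36116} = \sqrt{\frac{1986379}{55}} = \frac{\sqrt{109250845}}{55}$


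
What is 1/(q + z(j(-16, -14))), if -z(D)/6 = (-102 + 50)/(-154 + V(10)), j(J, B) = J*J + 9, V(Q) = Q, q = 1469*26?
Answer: 6/229151 ≈ 2.6184e-5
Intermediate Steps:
q = 38194
j(J, B) = 9 + J**2 (j(J, B) = J**2 + 9 = 9 + J**2)
z(D) = -13/6 (z(D) = -6*(-102 + 50)/(-154 + 10) = -(-312)/(-144) = -(-312)*(-1)/144 = -6*13/36 = -13/6)
1/(q + z(j(-16, -14))) = 1/(38194 - 13/6) = 1/(229151/6) = 6/229151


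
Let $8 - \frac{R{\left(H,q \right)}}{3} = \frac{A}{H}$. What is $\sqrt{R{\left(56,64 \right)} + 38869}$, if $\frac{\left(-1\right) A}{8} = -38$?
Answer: $\frac{\sqrt{1904959}}{7} \approx 197.17$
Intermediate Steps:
$A = 304$ ($A = \left(-8\right) \left(-38\right) = 304$)
$R{\left(H,q \right)} = 24 - \frac{912}{H}$ ($R{\left(H,q \right)} = 24 - 3 \frac{304}{H} = 24 - \frac{912}{H}$)
$\sqrt{R{\left(56,64 \right)} + 38869} = \sqrt{\left(24 - \frac{912}{56}\right) + 38869} = \sqrt{\left(24 - \frac{114}{7}\right) + 38869} = \sqrt{\frac{54}{7} + 38869} = \sqrt{\frac{272137}{7}} = \frac{\sqrt{1904959}}{7}$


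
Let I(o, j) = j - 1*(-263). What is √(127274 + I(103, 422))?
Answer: √127959 ≈ 357.71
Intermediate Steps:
I(o, j) = 263 + j (I(o, j) = j + 263 = 263 + j)
√(127274 + I(103, 422)) = √(127274 + (263 + 422)) = √(127274 + 685) = √127959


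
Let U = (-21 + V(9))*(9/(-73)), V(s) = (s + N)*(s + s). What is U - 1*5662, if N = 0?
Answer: -414595/73 ≈ -5679.4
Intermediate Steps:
V(s) = 2*s² (V(s) = (s + 0)*(s + s) = s*(2*s) = 2*s²)
U = -1269/73 (U = (-21 + 2*9²)*(9/(-73)) = (-21 + 2*81)*(9*(-1/73)) = (-21 + 162)*(-9/73) = 141*(-9/73) = -1269/73 ≈ -17.384)
U - 1*5662 = -1269/73 - 1*5662 = -1269/73 - 5662 = -414595/73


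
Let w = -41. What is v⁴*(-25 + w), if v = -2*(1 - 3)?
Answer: -16896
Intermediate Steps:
v = 4 (v = -2*(-2) = 4)
v⁴*(-25 + w) = 4⁴*(-25 - 41) = 256*(-66) = -16896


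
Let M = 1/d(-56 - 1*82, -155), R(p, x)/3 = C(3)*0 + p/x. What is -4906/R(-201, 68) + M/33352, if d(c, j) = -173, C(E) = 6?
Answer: 1924883464165/3479247288 ≈ 553.25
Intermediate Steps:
R(p, x) = 3*p/x (R(p, x) = 3*(6*0 + p/x) = 3*(0 + p/x) = 3*(p/x) = 3*p/x)
M = -1/173 (M = 1/(-173) = -1/173 ≈ -0.0057803)
-4906/R(-201, 68) + M/33352 = -4906/(3*(-201)/68) - 1/173/33352 = -4906/(3*(-201)*(1/68)) - 1/173*1/33352 = -4906/(-603/68) - 1/5769896 = -4906*(-68/603) - 1/5769896 = 333608/603 - 1/5769896 = 1924883464165/3479247288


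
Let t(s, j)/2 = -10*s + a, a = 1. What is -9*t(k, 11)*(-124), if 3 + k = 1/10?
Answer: 66960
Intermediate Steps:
k = -29/10 (k = -3 + 1/10 = -3 + ⅒ = -29/10 ≈ -2.9000)
t(s, j) = 2 - 20*s (t(s, j) = 2*(-10*s + 1) = 2*(1 - 10*s) = 2 - 20*s)
-9*t(k, 11)*(-124) = -9*(2 - 20*(-29/10))*(-124) = -9*(2 + 58)*(-124) = -9*60*(-124) = -540*(-124) = 66960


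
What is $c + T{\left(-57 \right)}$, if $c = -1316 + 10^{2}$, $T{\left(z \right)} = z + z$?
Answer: $-1330$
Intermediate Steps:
$T{\left(z \right)} = 2 z$
$c = -1216$ ($c = -1316 + 100 = -1216$)
$c + T{\left(-57 \right)} = -1216 + 2 \left(-57\right) = -1216 - 114 = -1330$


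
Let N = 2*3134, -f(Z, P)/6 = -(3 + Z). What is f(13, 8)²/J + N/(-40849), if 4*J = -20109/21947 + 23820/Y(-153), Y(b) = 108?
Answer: 148584784168588/886092709043 ≈ 167.69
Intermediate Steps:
f(Z, P) = 18 + 6*Z (f(Z, P) = -(-6)*(3 + Z) = -6*(-3 - Z) = 18 + 6*Z)
J = 21691907/395046 (J = (-20109/21947 + 23820/108)/4 = (-20109*1/21947 + 23820*(1/108))/4 = (-20109/21947 + 1985/9)/4 = (¼)*(43383814/197523) = 21691907/395046 ≈ 54.910)
N = 6268
f(13, 8)²/J + N/(-40849) = (18 + 6*13)²/(21691907/395046) + 6268/(-40849) = (18 + 78)²*(395046/21691907) + 6268*(-1/40849) = 96²*(395046/21691907) - 6268/40849 = 9216*(395046/21691907) - 6268/40849 = 3640743936/21691907 - 6268/40849 = 148584784168588/886092709043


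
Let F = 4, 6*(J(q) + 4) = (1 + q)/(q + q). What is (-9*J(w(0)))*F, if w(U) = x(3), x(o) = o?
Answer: 140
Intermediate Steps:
w(U) = 3
J(q) = -4 + (1 + q)/(12*q) (J(q) = -4 + ((1 + q)/(q + q))/6 = -4 + ((1 + q)/((2*q)))/6 = -4 + ((1 + q)*(1/(2*q)))/6 = -4 + ((1 + q)/(2*q))/6 = -4 + (1 + q)/(12*q))
(-9*J(w(0)))*F = -3*(1 - 47*3)/(4*3)*4 = -3*(1 - 141)/(4*3)*4 = -3*(-140)/(4*3)*4 = -9*(-35/9)*4 = 35*4 = 140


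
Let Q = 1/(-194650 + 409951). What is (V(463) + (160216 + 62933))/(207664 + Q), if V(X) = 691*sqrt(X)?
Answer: 48044202849/44710266865 + 148772991*sqrt(463)/44710266865 ≈ 1.1462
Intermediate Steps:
Q = 1/215301 ≈ 4.6447e-6
(V(463) + (160216 + 62933))/(207664 + Q) = (691*sqrt(463) + (160216 + 62933))/(207664 + 1/215301) = (691*sqrt(463) + 223149)/(44710266865/215301) = (223149 + 691*sqrt(463))*(215301/44710266865) = 48044202849/44710266865 + 148772991*sqrt(463)/44710266865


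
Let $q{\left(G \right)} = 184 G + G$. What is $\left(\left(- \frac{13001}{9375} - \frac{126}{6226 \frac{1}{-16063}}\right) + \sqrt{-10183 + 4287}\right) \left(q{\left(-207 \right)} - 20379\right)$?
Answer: $- \frac{16796298851836}{884375} - 117348 i \sqrt{1474} \approx -1.8992 \cdot 10^{7} - 4.5053 \cdot 10^{6} i$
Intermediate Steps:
$q{\left(G \right)} = 185 G$
$\left(\left(- \frac{13001}{9375} - \frac{126}{6226 \frac{1}{-16063}}\right) + \sqrt{-10183 + 4287}\right) \left(q{\left(-207 \right)} - 20379\right) = \left(\left(- \frac{13001}{9375} - \frac{126}{6226 \frac{1}{-16063}}\right) + \sqrt{-10183 + 4287}\right) \left(185 \left(-207\right) - 20379\right) = \left(\left(\left(-13001\right) \frac{1}{9375} - \frac{126}{6226 \left(- \frac{1}{16063}\right)}\right) + \sqrt{-5896}\right) \left(-38295 - 20379\right) = \left(\left(- \frac{13001}{9375} - \frac{126}{- \frac{6226}{16063}}\right) + 2 i \sqrt{1474}\right) \left(-58674\right) = \left(\left(- \frac{13001}{9375} - - \frac{1011969}{3113}\right) + 2 i \sqrt{1474}\right) \left(-58674\right) = \left(\left(- \frac{13001}{9375} + \frac{1011969}{3113}\right) + 2 i \sqrt{1474}\right) \left(-58674\right) = \left(\frac{9446737262}{29184375} + 2 i \sqrt{1474}\right) \left(-58674\right) = - \frac{16796298851836}{884375} - 117348 i \sqrt{1474}$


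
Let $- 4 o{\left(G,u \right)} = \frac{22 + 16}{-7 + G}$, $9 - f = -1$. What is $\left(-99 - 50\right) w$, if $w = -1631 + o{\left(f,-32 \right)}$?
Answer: $\frac{1460945}{6} \approx 2.4349 \cdot 10^{5}$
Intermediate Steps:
$f = 10$ ($f = 9 - -1 = 9 + 1 = 10$)
$o{\left(G,u \right)} = - \frac{19}{2 \left(-7 + G\right)}$ ($o{\left(G,u \right)} = - \frac{\left(22 + 16\right) \frac{1}{-7 + G}}{4} = - \frac{38 \frac{1}{-7 + G}}{4} = - \frac{19}{2 \left(-7 + G\right)}$)
$w = - \frac{9805}{6}$ ($w = -1631 - \frac{19}{-14 + 2 \cdot 10} = -1631 - \frac{19}{-14 + 20} = -1631 - \frac{19}{6} = - \frac{9805}{6} \approx -1634.2$)
$\left(-99 - 50\right) w = \left(-99 - 50\right) \left(- \frac{9805}{6}\right) = \left(-149\right) \left(- \frac{9805}{6}\right) = \frac{1460945}{6}$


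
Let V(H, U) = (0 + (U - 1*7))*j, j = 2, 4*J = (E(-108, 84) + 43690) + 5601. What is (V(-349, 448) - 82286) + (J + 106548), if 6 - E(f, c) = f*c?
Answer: 158945/4 ≈ 39736.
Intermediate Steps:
E(f, c) = 6 - c*f (E(f, c) = 6 - f*c = 6 - c*f)
J = 58369/4 (J = (((6 - 1*84*(-108)) + 43690) + 5601)/4 = (((6 + 9072) + 43690) + 5601)/4 = ((9078 + 43690) + 5601)/4 = (52768 + 5601)/4 = (¼)*58369 = 58369/4 ≈ 14592.)
V(H, U) = -14 + 2*U (V(H, U) = (0 + (U - 1*7))*2 = (0 + (U - 7))*2 = (0 + (-7 + U))*2 = (-7 + U)*2 = -14 + 2*U)
(V(-349, 448) - 82286) + (J + 106548) = ((-14 + 2*448) - 82286) + (58369/4 + 106548) = ((-14 + 896) - 82286) + 484561/4 = (882 - 82286) + 484561/4 = -81404 + 484561/4 = 158945/4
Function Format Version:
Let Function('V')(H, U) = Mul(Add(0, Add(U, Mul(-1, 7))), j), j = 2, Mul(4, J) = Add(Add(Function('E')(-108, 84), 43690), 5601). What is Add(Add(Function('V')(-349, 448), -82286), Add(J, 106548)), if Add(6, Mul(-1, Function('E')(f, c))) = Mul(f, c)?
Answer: Rational(158945, 4) ≈ 39736.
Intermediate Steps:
Function('E')(f, c) = Add(6, Mul(-1, c, f)) (Function('E')(f, c) = Add(6, Mul(-1, Mul(f, c))) = Add(6, Mul(-1, Mul(c, f))) = Add(6, Mul(-1, c, f)))
J = Rational(58369, 4) (J = Mul(Rational(1, 4), Add(Add(Add(6, Mul(-1, 84, -108)), 43690), 5601)) = Mul(Rational(1, 4), Add(Add(Add(6, 9072), 43690), 5601)) = Mul(Rational(1, 4), Add(Add(9078, 43690), 5601)) = Mul(Rational(1, 4), Add(52768, 5601)) = Mul(Rational(1, 4), 58369) = Rational(58369, 4) ≈ 14592.)
Function('V')(H, U) = Add(-14, Mul(2, U)) (Function('V')(H, U) = Mul(Add(0, Add(U, Mul(-1, 7))), 2) = Mul(Add(0, Add(U, -7)), 2) = Mul(Add(0, Add(-7, U)), 2) = Mul(Add(-7, U), 2) = Add(-14, Mul(2, U)))
Add(Add(Function('V')(-349, 448), -82286), Add(J, 106548)) = Add(Add(Add(-14, Mul(2, 448)), -82286), Add(Rational(58369, 4), 106548)) = Add(Add(Add(-14, 896), -82286), Rational(484561, 4)) = Add(Add(882, -82286), Rational(484561, 4)) = Add(-81404, Rational(484561, 4)) = Rational(158945, 4)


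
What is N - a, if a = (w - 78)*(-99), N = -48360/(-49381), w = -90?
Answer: -821256432/49381 ≈ -16631.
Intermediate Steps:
N = 48360/49381 (N = -48360*(-1/49381) = 48360/49381 ≈ 0.97932)
a = 16632 (a = (-90 - 78)*(-99) = -168*(-99) = 16632)
N - a = 48360/49381 - 1*16632 = 48360/49381 - 16632 = -821256432/49381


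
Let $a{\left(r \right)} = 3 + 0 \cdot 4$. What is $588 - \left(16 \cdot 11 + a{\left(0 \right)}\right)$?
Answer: $409$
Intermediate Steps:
$a{\left(r \right)} = 3$ ($a{\left(r \right)} = 3 + 0 = 3$)
$588 - \left(16 \cdot 11 + a{\left(0 \right)}\right) = 588 - \left(16 \cdot 11 + 3\right) = 588 - \left(176 + 3\right) = 588 - 179 = 409$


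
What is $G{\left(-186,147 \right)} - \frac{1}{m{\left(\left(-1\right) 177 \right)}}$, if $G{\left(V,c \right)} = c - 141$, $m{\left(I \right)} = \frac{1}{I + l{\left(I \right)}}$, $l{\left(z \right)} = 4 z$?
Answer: $891$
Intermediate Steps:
$m{\left(I \right)} = \frac{1}{5 I}$ ($m{\left(I \right)} = \frac{1}{I + 4 I} = \frac{1}{5 I}$)
$G{\left(V,c \right)} = -141 + c$
$G{\left(-186,147 \right)} - \frac{1}{m{\left(\left(-1\right) 177 \right)}} = \left(-141 + 147\right) - \frac{1}{\frac{1}{5} \frac{1}{\left(-1\right) 177}} = 6 - \frac{1}{\frac{1}{5} \frac{1}{-177}} = 6 - \frac{1}{\frac{1}{5} \left(- \frac{1}{177}\right)} = 6 - \frac{1}{- \frac{1}{885}} = 6 - -885 = 6 + 885 = 891$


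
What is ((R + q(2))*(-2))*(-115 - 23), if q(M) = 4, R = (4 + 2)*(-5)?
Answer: -7176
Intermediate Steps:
R = -30 (R = 6*(-5) = -30)
((R + q(2))*(-2))*(-115 - 23) = ((-30 + 4)*(-2))*(-115 - 23) = -26*(-2)*(-138) = 52*(-138) = -7176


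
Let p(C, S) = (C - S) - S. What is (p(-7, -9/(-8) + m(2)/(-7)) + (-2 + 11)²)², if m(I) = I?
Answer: 4100625/784 ≈ 5230.4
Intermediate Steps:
p(C, S) = C - 2*S
(p(-7, -9/(-8) + m(2)/(-7)) + (-2 + 11)²)² = ((-7 - 2*(-9/(-8) + 2/(-7))) + (-2 + 11)²)² = ((-7 - 2*(-9*(-⅛) + 2*(-⅐))) + 9²)² = ((-7 - 2*(9/8 - 2/7)) + 81)² = ((-7 - 2*47/56) + 81)² = ((-7 - 47/28) + 81)² = (-243/28 + 81)² = (2025/28)² = 4100625/784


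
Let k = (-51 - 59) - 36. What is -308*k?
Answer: 44968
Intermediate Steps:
k = -146 (k = -110 - 36 = -146)
-308*k = -308*(-146) = 44968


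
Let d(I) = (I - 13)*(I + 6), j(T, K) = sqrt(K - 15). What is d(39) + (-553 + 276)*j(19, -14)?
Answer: 1170 - 277*I*sqrt(29) ≈ 1170.0 - 1491.7*I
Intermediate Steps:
j(T, K) = sqrt(-15 + K)
d(I) = (-13 + I)*(6 + I)
d(39) + (-553 + 276)*j(19, -14) = (-78 + 39**2 - 7*39) + (-553 + 276)*sqrt(-15 - 14) = (-78 + 1521 - 273) - 277*I*sqrt(29) = 1170 - 277*I*sqrt(29)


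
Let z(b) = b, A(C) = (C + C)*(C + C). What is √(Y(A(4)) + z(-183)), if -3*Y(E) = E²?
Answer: I*√13935/3 ≈ 39.349*I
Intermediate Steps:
A(C) = 4*C² (A(C) = (2*C)*(2*C) = 4*C²)
Y(E) = -E²/3
√(Y(A(4)) + z(-183)) = √(-(4*4²)²/3 - 183) = √(-(4*16)²/3 - 183) = √(-⅓*64² - 183) = √(-⅓*4096 - 183) = √(-4096/3 - 183) = √(-4645/3) = I*√13935/3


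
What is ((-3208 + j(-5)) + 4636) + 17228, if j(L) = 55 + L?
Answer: 18706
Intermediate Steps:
((-3208 + j(-5)) + 4636) + 17228 = ((-3208 + (55 - 5)) + 4636) + 17228 = ((-3208 + 50) + 4636) + 17228 = (-3158 + 4636) + 17228 = 1478 + 17228 = 18706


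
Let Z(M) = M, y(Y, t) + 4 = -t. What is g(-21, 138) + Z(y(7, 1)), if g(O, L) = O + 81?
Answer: 55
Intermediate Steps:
y(Y, t) = -4 - t
g(O, L) = 81 + O
g(-21, 138) + Z(y(7, 1)) = (81 - 21) + (-4 - 1*1) = 60 + (-4 - 1) = 60 - 5 = 55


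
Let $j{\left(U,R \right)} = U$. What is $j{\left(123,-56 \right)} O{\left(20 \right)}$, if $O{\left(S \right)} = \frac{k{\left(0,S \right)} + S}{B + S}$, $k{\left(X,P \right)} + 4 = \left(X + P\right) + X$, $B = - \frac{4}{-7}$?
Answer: $\frac{861}{4} \approx 215.25$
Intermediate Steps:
$B = \frac{4}{7}$ ($B = \left(-4\right) \left(- \frac{1}{7}\right) = \frac{4}{7} \approx 0.57143$)
$k{\left(X,P \right)} = -4 + P + 2 X$ ($k{\left(X,P \right)} = -4 + \left(\left(X + P\right) + X\right) = -4 + \left(\left(P + X\right) + X\right) = -4 + \left(P + 2 X\right) = -4 + P + 2 X$)
$O{\left(S \right)} = \frac{-4 + 2 S}{\frac{4}{7} + S}$ ($O{\left(S \right)} = \frac{\left(-4 + S + 2 \cdot 0\right) + S}{\frac{4}{7} + S} = \frac{\left(-4 + S + 0\right) + S}{\frac{4}{7} + S} = \frac{\left(-4 + S\right) + S}{\frac{4}{7} + S} = \frac{-4 + 2 S}{\frac{4}{7} + S}$)
$j{\left(123,-56 \right)} O{\left(20 \right)} = 123 \frac{14 \left(-2 + 20\right)}{4 + 7 \cdot 20} = 123 \cdot 14 \frac{1}{4 + 140} \cdot 18 = 123 \cdot 14 \cdot \frac{1}{144} \cdot 18 = 123 \cdot \frac{7}{4} = \frac{861}{4}$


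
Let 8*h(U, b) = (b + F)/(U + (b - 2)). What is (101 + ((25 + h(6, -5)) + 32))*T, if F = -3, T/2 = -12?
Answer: -3816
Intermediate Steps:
T = -24 (T = 2*(-12) = -24)
h(U, b) = (-3 + b)/(8*(-2 + U + b)) (h(U, b) = ((b - 3)/(U + (b - 2)))/8 = ((-3 + b)/(U + (-2 + b)))/8 = ((-3 + b)/(-2 + U + b))/8 = (-3 + b)/(8*(-2 + U + b)))
(101 + ((25 + h(6, -5)) + 32))*T = (101 + ((25 + (-3 - 5)/(8*(-2 + 6 - 5))) + 32))*(-24) = (101 + ((25 + (⅛)*(-8)/(-1)) + 32))*(-24) = (101 + ((25 + (⅛)*(-1)*(-8)) + 32))*(-24) = (101 + ((25 + 1) + 32))*(-24) = (101 + (26 + 32))*(-24) = (101 + 58)*(-24) = 159*(-24) = -3816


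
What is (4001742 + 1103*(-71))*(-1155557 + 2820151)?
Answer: 6530916372826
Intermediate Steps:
(4001742 + 1103*(-71))*(-1155557 + 2820151) = (4001742 - 78313)*1664594 = 3923429*1664594 = 6530916372826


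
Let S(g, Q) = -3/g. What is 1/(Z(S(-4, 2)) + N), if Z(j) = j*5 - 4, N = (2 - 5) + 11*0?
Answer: -4/13 ≈ -0.30769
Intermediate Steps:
N = -3 (N = -3 + 0 = -3)
Z(j) = -4 + 5*j (Z(j) = 5*j - 4 = -4 + 5*j)
1/(Z(S(-4, 2)) + N) = 1/((-4 + 5*(-3/(-4))) - 3) = 1/((-4 + 5*(-3*(-¼))) - 3) = 1/((-4 + 5*(¾)) - 3) = 1/((-4 + 15/4) - 3) = 1/(-¼ - 3) = 1/(-13/4) = -4/13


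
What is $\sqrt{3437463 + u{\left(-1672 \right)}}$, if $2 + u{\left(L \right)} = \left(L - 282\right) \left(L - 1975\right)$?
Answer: $\sqrt{10563699} \approx 3250.2$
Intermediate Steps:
$u{\left(L \right)} = -2 + \left(-1975 + L\right) \left(-282 + L\right)$ ($u{\left(L \right)} = -2 + \left(L - 282\right) \left(L - 1975\right) = -2 + \left(-282 + L\right) \left(-1975 + L\right) = -2 + \left(-1975 + L\right) \left(-282 + L\right)$)
$\sqrt{3437463 + u{\left(-1672 \right)}} = \sqrt{3437463 + \left(556948 + \left(-1672\right)^{2} - -3773704\right)} = \sqrt{3437463 + \left(556948 + 2795584 + 3773704\right)} = \sqrt{3437463 + 7126236} = \sqrt{10563699}$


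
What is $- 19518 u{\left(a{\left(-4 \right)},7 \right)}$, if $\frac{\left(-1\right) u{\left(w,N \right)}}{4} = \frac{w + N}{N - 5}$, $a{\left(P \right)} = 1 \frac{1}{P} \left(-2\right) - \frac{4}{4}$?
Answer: $253734$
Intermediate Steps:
$a{\left(P \right)} = -1 - \frac{2}{P}$ ($a{\left(P \right)} = \frac{1}{P} \left(-2\right) - 1 = - \frac{2}{P} - 1 = -1 - \frac{2}{P}$)
$u{\left(w,N \right)} = - \frac{4 \left(N + w\right)}{-5 + N}$ ($u{\left(w,N \right)} = - 4 \frac{w + N}{N - 5} = - 4 \frac{N + w}{-5 + N} = - \frac{4 \left(N + w\right)}{-5 + N}$)
$- 19518 u{\left(a{\left(-4 \right)},7 \right)} = - 19518 \frac{4 \left(\left(-1\right) 7 - \frac{-2 - -4}{-4}\right)}{-5 + 7} = - 19518 \frac{4 \left(-7 - - \frac{-2 + 4}{4}\right)}{2} = - 19518 \cdot 4 \cdot \frac{1}{2} \left(-7 - \left(- \frac{1}{4}\right) 2\right) = - 19518 \cdot 4 \cdot \frac{1}{2} \left(-7 - - \frac{1}{2}\right) = - 19518 \cdot 4 \cdot \frac{1}{2} \left(-7 + \frac{1}{2}\right) = - 19518 \cdot 4 \cdot \frac{1}{2} \left(- \frac{13}{2}\right) = \left(-19518\right) \left(-13\right) = 253734$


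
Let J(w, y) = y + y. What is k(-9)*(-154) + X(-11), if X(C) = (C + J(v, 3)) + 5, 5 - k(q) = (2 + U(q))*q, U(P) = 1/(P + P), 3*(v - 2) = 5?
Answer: -3465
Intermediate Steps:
v = 11/3 (v = 2 + (⅓)*5 = 2 + 5/3 = 11/3 ≈ 3.6667)
J(w, y) = 2*y
U(P) = 1/(2*P)
k(q) = 5 - q*(2 + 1/(2*q)) (k(q) = 5 - (2 + 1/(2*q))*q = 5 - q*(2 + 1/(2*q)))
X(C) = 11 + C (X(C) = (C + 2*3) + 5 = (C + 6) + 5 = (6 + C) + 5 = 11 + C)
k(-9)*(-154) + X(-11) = (9/2 - 2*(-9))*(-154) + (11 - 11) = (9/2 + 18)*(-154) + 0 = (45/2)*(-154) + 0 = -3465 + 0 = -3465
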